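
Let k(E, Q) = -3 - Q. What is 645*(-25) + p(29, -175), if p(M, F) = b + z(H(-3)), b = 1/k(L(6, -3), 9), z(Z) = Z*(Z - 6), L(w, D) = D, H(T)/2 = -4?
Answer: -192157/12 ≈ -16013.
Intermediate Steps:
H(T) = -8 (H(T) = 2*(-4) = -8)
z(Z) = Z*(-6 + Z)
b = -1/12 (b = 1/(-3 - 1*9) = 1/(-3 - 9) = 1/(-12) = -1/12 ≈ -0.083333)
p(M, F) = 1343/12 (p(M, F) = -1/12 - 8*(-6 - 8) = -1/12 - 8*(-14) = -1/12 + 112 = 1343/12)
645*(-25) + p(29, -175) = 645*(-25) + 1343/12 = -16125 + 1343/12 = -192157/12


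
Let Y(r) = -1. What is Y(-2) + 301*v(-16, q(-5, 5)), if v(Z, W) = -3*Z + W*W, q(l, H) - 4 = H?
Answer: 38828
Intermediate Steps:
q(l, H) = 4 + H
v(Z, W) = W**2 - 3*Z (v(Z, W) = -3*Z + W**2 = W**2 - 3*Z)
Y(-2) + 301*v(-16, q(-5, 5)) = -1 + 301*((4 + 5)**2 - 3*(-16)) = -1 + 301*(9**2 + 48) = -1 + 301*(81 + 48) = -1 + 301*129 = -1 + 38829 = 38828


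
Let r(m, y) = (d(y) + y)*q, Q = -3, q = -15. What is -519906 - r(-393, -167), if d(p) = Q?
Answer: -522456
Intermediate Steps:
d(p) = -3
r(m, y) = 45 - 15*y (r(m, y) = (-3 + y)*(-15) = 45 - 15*y)
-519906 - r(-393, -167) = -519906 - (45 - 15*(-167)) = -519906 - (45 + 2505) = -519906 - 1*2550 = -519906 - 2550 = -522456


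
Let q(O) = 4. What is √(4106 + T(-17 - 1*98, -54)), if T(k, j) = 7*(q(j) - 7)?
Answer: √4085 ≈ 63.914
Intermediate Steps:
T(k, j) = -21 (T(k, j) = 7*(4 - 7) = 7*(-3) = -21)
√(4106 + T(-17 - 1*98, -54)) = √(4106 - 21) = √4085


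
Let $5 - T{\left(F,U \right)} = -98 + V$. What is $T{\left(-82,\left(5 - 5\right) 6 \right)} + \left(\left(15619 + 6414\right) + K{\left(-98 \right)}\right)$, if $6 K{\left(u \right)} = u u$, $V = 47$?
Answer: $\frac{71069}{3} \approx 23690.0$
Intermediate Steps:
$K{\left(u \right)} = \frac{u^{2}}{6}$ ($K{\left(u \right)} = \frac{u u}{6} = \frac{u^{2}}{6}$)
$T{\left(F,U \right)} = 56$ ($T{\left(F,U \right)} = 5 - \left(-98 + 47\right) = 5 - -51 = 5 + 51 = 56$)
$T{\left(-82,\left(5 - 5\right) 6 \right)} + \left(\left(15619 + 6414\right) + K{\left(-98 \right)}\right) = 56 + \left(\left(15619 + 6414\right) + \frac{\left(-98\right)^{2}}{6}\right) = 56 + \left(22033 + \frac{1}{6} \cdot 9604\right) = 56 + \left(22033 + \frac{4802}{3}\right) = 56 + \frac{70901}{3} = \frac{71069}{3}$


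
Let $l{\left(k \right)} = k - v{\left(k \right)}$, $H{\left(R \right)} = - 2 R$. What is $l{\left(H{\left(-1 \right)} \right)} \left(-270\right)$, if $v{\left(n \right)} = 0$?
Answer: $-540$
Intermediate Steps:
$l{\left(k \right)} = k$ ($l{\left(k \right)} = k - 0 = k + 0 = k$)
$l{\left(H{\left(-1 \right)} \right)} \left(-270\right) = \left(-2\right) \left(-1\right) \left(-270\right) = 2 \left(-270\right) = -540$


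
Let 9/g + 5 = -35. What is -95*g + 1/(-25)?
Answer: 4267/200 ≈ 21.335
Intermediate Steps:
g = -9/40 (g = 9/(-5 - 35) = 9/(-40) = 9*(-1/40) = -9/40 ≈ -0.22500)
-95*g + 1/(-25) = -95*(-9/40) + 1/(-25) = 171/8 - 1/25 = 4267/200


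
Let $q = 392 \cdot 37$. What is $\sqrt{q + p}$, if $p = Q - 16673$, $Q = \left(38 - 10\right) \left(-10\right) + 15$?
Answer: $i \sqrt{2434} \approx 49.336 i$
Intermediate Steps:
$Q = -265$ ($Q = 28 \left(-10\right) + 15 = -280 + 15 = -265$)
$q = 14504$
$p = -16938$ ($p = -265 - 16673 = -16938$)
$\sqrt{q + p} = \sqrt{14504 - 16938} = \sqrt{-2434} = i \sqrt{2434}$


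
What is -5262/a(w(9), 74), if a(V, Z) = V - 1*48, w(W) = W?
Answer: 1754/13 ≈ 134.92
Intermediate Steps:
a(V, Z) = -48 + V (a(V, Z) = V - 48 = -48 + V)
-5262/a(w(9), 74) = -5262/(-48 + 9) = -5262/(-39) = -5262*(-1/39) = 1754/13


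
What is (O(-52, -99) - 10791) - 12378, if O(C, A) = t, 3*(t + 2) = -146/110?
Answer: -3823288/165 ≈ -23171.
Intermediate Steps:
t = -403/165 (t = -2 + (-146/110)/3 = -2 + (-146*1/110)/3 = -2 + (⅓)*(-73/55) = -2 - 73/165 = -403/165 ≈ -2.4424)
O(C, A) = -403/165
(O(-52, -99) - 10791) - 12378 = (-403/165 - 10791) - 12378 = -1780918/165 - 12378 = -3823288/165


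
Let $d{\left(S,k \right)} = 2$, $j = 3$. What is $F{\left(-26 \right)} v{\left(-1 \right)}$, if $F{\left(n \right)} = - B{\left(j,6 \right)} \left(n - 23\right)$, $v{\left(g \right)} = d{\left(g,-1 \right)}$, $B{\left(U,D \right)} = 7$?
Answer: $686$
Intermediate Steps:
$v{\left(g \right)} = 2$
$F{\left(n \right)} = 161 - 7 n$ ($F{\left(n \right)} = - 7 \left(n - 23\right) = - 7 \left(-23 + n\right) = - (-161 + 7 n) = 161 - 7 n$)
$F{\left(-26 \right)} v{\left(-1 \right)} = \left(161 - -182\right) 2 = \left(161 + 182\right) 2 = 343 \cdot 2 = 686$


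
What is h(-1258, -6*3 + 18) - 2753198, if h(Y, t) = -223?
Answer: -2753421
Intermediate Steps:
h(-1258, -6*3 + 18) - 2753198 = -223 - 2753198 = -2753421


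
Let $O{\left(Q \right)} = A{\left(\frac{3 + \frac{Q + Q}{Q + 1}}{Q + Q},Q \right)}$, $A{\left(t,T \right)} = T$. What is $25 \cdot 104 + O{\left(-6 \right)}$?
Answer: $2594$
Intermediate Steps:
$O{\left(Q \right)} = Q$
$25 \cdot 104 + O{\left(-6 \right)} = 25 \cdot 104 - 6 = 2600 - 6 = 2594$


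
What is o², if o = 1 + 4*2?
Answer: 81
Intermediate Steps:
o = 9 (o = 1 + 8 = 9)
o² = 9² = 81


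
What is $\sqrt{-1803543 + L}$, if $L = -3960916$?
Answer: $i \sqrt{5764459} \approx 2400.9 i$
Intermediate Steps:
$\sqrt{-1803543 + L} = \sqrt{-1803543 - 3960916} = \sqrt{-5764459} = i \sqrt{5764459}$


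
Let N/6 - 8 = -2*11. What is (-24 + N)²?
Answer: 11664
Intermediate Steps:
N = -84 (N = 48 + 6*(-2*11) = 48 + 6*(-22) = 48 - 132 = -84)
(-24 + N)² = (-24 - 84)² = (-108)² = 11664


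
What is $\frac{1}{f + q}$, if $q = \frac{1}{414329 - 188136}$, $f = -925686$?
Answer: $- \frac{226193}{209383693397} \approx -1.0803 \cdot 10^{-6}$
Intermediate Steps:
$q = \frac{1}{226193} \approx 4.421 \cdot 10^{-6}$
$\frac{1}{f + q} = \frac{1}{-925686 + \frac{1}{226193}} = \frac{1}{- \frac{209383693397}{226193}} = - \frac{226193}{209383693397}$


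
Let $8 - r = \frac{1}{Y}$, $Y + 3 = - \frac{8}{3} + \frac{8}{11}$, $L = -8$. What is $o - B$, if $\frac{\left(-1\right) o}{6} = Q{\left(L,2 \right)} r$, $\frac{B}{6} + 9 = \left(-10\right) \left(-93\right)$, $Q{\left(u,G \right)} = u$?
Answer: $- \frac{836562}{163} \approx -5132.3$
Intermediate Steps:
$Y = - \frac{163}{33}$ ($Y = -3 + \left(- \frac{8}{3} + \frac{8}{11}\right) = -3 - \frac{64}{33} = - \frac{163}{33} \approx -4.9394$)
$r = \frac{1337}{163}$ ($r = 8 - \frac{1}{- \frac{163}{33}} = 8 - - \frac{33}{163} = 8 + \frac{33}{163} = \frac{1337}{163} \approx 8.2025$)
$B = 5526$ ($B = -54 + 6 \left(\left(-10\right) \left(-93\right)\right) = -54 + 6 \cdot 930 = -54 + 5580 = 5526$)
$o = \frac{64176}{163}$ ($o = - 6 \left(\left(-8\right) \frac{1337}{163}\right) = \left(-6\right) \left(- \frac{10696}{163}\right) = \frac{64176}{163} \approx 393.72$)
$o - B = \frac{64176}{163} - 5526 = - \frac{836562}{163}$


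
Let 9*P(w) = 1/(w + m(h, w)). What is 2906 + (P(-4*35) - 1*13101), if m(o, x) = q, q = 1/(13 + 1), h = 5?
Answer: -179748059/17631 ≈ -10195.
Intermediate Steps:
q = 1/14 ≈ 0.071429
m(o, x) = 1/14
P(w) = 1/(9*(1/14 + w)) (P(w) = 1/(9*(w + 1/14)) = 1/(9*(1/14 + w)))
2906 + (P(-4*35) - 1*13101) = 2906 + (14/(9*(1 + 14*(-4*35))) - 1*13101) = 2906 + (14/(9*(1 + 14*(-140))) - 13101) = 2906 + (14/(9*(1 - 1960)) - 13101) = 2906 + ((14/9)/(-1959) - 13101) = 2906 + ((14/9)*(-1/1959) - 13101) = 2906 + (-14/17631 - 13101) = 2906 - 230983745/17631 = -179748059/17631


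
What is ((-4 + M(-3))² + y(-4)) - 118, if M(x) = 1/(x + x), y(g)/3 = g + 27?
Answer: -1139/36 ≈ -31.639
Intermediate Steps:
y(g) = 81 + 3*g (y(g) = 3*(g + 27) = 3*(27 + g) = 81 + 3*g)
M(x) = 1/(2*x)
((-4 + M(-3))² + y(-4)) - 118 = ((-4 + (½)/(-3))² + (81 + 3*(-4))) - 118 = ((-4 + (½)*(-⅓))² + (81 - 12)) - 118 = ((-4 - ⅙)² + 69) - 118 = ((-25/6)² + 69) - 118 = (625/36 + 69) - 118 = 3109/36 - 118 = -1139/36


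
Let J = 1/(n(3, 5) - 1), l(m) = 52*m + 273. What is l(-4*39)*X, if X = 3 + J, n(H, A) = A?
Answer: -101907/4 ≈ -25477.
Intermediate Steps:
l(m) = 273 + 52*m
J = 1/4 (J = 1/(5 - 1) = 1/4 ≈ 0.25000)
X = 13/4 (X = 3 + 1/4 = 13/4 ≈ 3.2500)
l(-4*39)*X = (273 + 52*(-4*39))*(13/4) = (273 + 52*(-156))*(13/4) = (273 - 8112)*(13/4) = -7839*13/4 = -101907/4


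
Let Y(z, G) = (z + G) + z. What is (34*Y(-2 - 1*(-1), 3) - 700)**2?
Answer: 443556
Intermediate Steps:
Y(z, G) = G + 2*z (Y(z, G) = (G + z) + z = G + 2*z)
(34*Y(-2 - 1*(-1), 3) - 700)**2 = (34*(3 + 2*(-2 - 1*(-1))) - 700)**2 = (34*(3 + 2*(-2 + 1)) - 700)**2 = (34*(3 + 2*(-1)) - 700)**2 = (34*(3 - 2) - 700)**2 = (34*1 - 700)**2 = (34 - 700)**2 = (-666)**2 = 443556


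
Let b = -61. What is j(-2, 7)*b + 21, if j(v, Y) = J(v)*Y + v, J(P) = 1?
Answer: -284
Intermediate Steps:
j(v, Y) = Y + v (j(v, Y) = 1*Y + v = Y + v)
j(-2, 7)*b + 21 = (7 - 2)*(-61) + 21 = 5*(-61) + 21 = -305 + 21 = -284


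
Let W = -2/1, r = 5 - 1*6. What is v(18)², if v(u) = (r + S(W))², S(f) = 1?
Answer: 0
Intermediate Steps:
r = -1 (r = 5 - 6 = -1)
W = -2 (W = -2*1 = -2)
v(u) = 0 (v(u) = (-1 + 1)² = 0² = 0)
v(18)² = 0² = 0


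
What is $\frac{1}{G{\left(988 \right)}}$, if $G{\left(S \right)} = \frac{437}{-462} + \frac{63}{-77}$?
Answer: $- \frac{462}{815} \approx -0.56687$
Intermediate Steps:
$G{\left(S \right)} = - \frac{815}{462}$ ($G{\left(S \right)} = 437 \left(- \frac{1}{462}\right) + 63 \left(- \frac{1}{77}\right) = - \frac{437}{462} - \frac{9}{11} = - \frac{815}{462}$)
$\frac{1}{G{\left(988 \right)}} = \frac{1}{- \frac{815}{462}} = - \frac{462}{815}$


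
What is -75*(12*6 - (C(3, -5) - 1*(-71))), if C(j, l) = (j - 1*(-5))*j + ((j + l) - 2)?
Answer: 1425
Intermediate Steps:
C(j, l) = -2 + j + l + j*(5 + j) (C(j, l) = (j + 5)*j + (-2 + j + l) = (5 + j)*j + (-2 + j + l) = j*(5 + j) + (-2 + j + l) = -2 + j + l + j*(5 + j))
-75*(12*6 - (C(3, -5) - 1*(-71))) = -75*(12*6 - ((-2 - 5 + 3² + 6*3) - 1*(-71))) = -75*(72 - ((-2 - 5 + 9 + 18) + 71)) = -75*(72 - (20 + 71)) = -75*(72 - 1*91) = -75*(72 - 91) = -75*(-19) = 1425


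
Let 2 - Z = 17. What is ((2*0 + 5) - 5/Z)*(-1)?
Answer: -16/3 ≈ -5.3333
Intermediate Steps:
Z = -15 (Z = 2 - 1*17 = 2 - 17 = -15)
((2*0 + 5) - 5/Z)*(-1) = ((2*0 + 5) - 5/(-15))*(-1) = ((0 + 5) - 5*(-1/15))*(-1) = (5 + ⅓)*(-1) = (16/3)*(-1) = -16/3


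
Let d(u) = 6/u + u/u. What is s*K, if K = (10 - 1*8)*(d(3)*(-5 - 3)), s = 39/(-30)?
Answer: 312/5 ≈ 62.400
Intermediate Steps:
s = -13/10 (s = 39*(-1/30) = -13/10 ≈ -1.3000)
d(u) = 1 + 6/u (d(u) = 6/u + 1 = 1 + 6/u)
K = -48 (K = (10 - 1*8)*(((6 + 3)/3)*(-5 - 3)) = (10 - 8)*(((⅓)*9)*(-8)) = 2*(3*(-8)) = 2*(-24) = -48)
s*K = -13/10*(-48) = 312/5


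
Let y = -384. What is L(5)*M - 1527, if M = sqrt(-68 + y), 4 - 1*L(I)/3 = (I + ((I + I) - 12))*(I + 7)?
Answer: -1527 - 192*I*sqrt(113) ≈ -1527.0 - 2041.0*I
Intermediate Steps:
L(I) = 12 - 3*(-12 + 3*I)*(7 + I) (L(I) = 12 - 3*(I + ((I + I) - 12))*(I + 7) = 12 - 3*(I + (2*I - 12))*(7 + I) = 12 - 3*(I + (-12 + 2*I))*(7 + I) = 12 - 3*(-12 + 3*I)*(7 + I))
M = 2*I*sqrt(113) (M = sqrt(-68 - 384) = sqrt(-452) = 2*I*sqrt(113) ≈ 21.26*I)
L(5)*M - 1527 = (264 - 27*5 - 9*5**2)*(2*I*sqrt(113)) - 1527 = (264 - 135 - 9*25)*(2*I*sqrt(113)) - 1527 = (264 - 135 - 225)*(2*I*sqrt(113)) - 1527 = -192*I*sqrt(113) - 1527 = -1527 - 192*I*sqrt(113)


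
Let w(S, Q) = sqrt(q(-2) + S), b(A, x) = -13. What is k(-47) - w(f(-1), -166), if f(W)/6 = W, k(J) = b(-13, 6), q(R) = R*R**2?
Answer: -13 - I*sqrt(14) ≈ -13.0 - 3.7417*I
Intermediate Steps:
q(R) = R**3
k(J) = -13
f(W) = 6*W
w(S, Q) = sqrt(-8 + S) (w(S, Q) = sqrt((-2)**3 + S) = sqrt(-8 + S))
k(-47) - w(f(-1), -166) = -13 - sqrt(-8 + 6*(-1)) = -13 - sqrt(-8 - 6) = -13 - sqrt(-14) = -13 - I*sqrt(14)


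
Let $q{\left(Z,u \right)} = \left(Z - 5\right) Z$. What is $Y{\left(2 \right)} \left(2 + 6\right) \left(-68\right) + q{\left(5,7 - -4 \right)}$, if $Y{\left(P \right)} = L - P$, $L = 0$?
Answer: $1088$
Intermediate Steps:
$Y{\left(P \right)} = - P$ ($Y{\left(P \right)} = 0 - P = - P$)
$q{\left(Z,u \right)} = Z \left(-5 + Z\right)$ ($q{\left(Z,u \right)} = \left(-5 + Z\right) Z = Z \left(-5 + Z\right)$)
$Y{\left(2 \right)} \left(2 + 6\right) \left(-68\right) + q{\left(5,7 - -4 \right)} = \left(-1\right) 2 \left(2 + 6\right) \left(-68\right) + 5 \left(-5 + 5\right) = \left(-2\right) 8 \left(-68\right) + 5 \cdot 0 = \left(-16\right) \left(-68\right) + 0 = 1088 + 0 = 1088$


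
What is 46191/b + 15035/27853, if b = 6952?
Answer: 1391081243/193634056 ≈ 7.1841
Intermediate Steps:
46191/b + 15035/27853 = 46191/6952 + 15035/27853 = 1391081243/193634056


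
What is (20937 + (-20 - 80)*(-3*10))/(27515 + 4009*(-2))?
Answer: 7979/6499 ≈ 1.2277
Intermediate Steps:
(20937 + (-20 - 80)*(-3*10))/(27515 + 4009*(-2)) = (20937 - 100*(-30))/(27515 - 8018) = (20937 + 3000)/19497 = 23937*(1/19497) = 7979/6499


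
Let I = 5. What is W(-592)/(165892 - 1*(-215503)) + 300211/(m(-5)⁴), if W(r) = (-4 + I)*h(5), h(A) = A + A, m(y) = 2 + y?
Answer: 22899795031/6178599 ≈ 3706.3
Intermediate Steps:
h(A) = 2*A
W(r) = 10 (W(r) = (-4 + 5)*(2*5) = 1*10 = 10)
W(-592)/(165892 - 1*(-215503)) + 300211/(m(-5)⁴) = 10/(165892 - 1*(-215503)) + 300211/((2 - 5)⁴) = 10/(165892 + 215503) + 300211/((-3)⁴) = 10/381395 + 300211/81 = 10*(1/381395) + 300211*(1/81) = 2/76279 + 300211/81 = 22899795031/6178599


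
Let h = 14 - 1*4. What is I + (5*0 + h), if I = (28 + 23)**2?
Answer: 2611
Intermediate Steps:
h = 10 (h = 14 - 4 = 10)
I = 2601 (I = 51**2 = 2601)
I + (5*0 + h) = 2601 + (5*0 + 10) = 2601 + (0 + 10) = 2601 + 10 = 2611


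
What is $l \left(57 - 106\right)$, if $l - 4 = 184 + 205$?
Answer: $-19257$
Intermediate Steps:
$l = 393$ ($l = 4 + \left(184 + 205\right) = 4 + 389 = 393$)
$l \left(57 - 106\right) = 393 \left(57 - 106\right) = 393 \left(-49\right) = -19257$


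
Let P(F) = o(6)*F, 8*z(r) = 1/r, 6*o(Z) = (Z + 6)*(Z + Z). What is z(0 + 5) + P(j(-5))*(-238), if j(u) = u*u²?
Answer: 28560001/40 ≈ 7.1400e+5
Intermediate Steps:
o(Z) = Z*(6 + Z)/3 (o(Z) = ((Z + 6)*(Z + Z))/6 = ((6 + Z)*(2*Z))/6 = (2*Z*(6 + Z))/6 = Z*(6 + Z)/3)
z(r) = 1/(8*r)
j(u) = u³
P(F) = 24*F (P(F) = ((⅓)*6*(6 + 6))*F = ((⅓)*6*12)*F = 24*F)
z(0 + 5) + P(j(-5))*(-238) = 1/(8*(0 + 5)) + (24*(-5)³)*(-238) = (⅛)/5 + (24*(-125))*(-238) = (⅛)*(⅕) - 3000*(-238) = 1/40 + 714000 = 28560001/40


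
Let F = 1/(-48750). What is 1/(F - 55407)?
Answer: -48750/2701091251 ≈ -1.8048e-5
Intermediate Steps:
F = -1/48750 ≈ -2.0513e-5
1/(F - 55407) = 1/(-1/48750 - 55407) = 1/(-2701091251/48750) = -48750/2701091251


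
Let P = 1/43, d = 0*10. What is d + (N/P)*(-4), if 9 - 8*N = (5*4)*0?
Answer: -387/2 ≈ -193.50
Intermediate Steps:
N = 9/8 (N = 9/8 - 5*4*0/8 = 9/8 - 5*0/2 = 9/8 - ⅛*0 = 9/8 + 0 = 9/8 ≈ 1.1250)
d = 0
P = 1/43 ≈ 0.023256
d + (N/P)*(-4) = 0 + (9/(8*(1/43)))*(-4) = 0 + ((9/8)*43)*(-4) = 0 + (387/8)*(-4) = 0 - 387/2 = -387/2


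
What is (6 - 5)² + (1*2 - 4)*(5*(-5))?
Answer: 51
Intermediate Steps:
(6 - 5)² + (1*2 - 4)*(5*(-5)) = 1² + (2 - 4)*(-25) = 1 - 2*(-25) = 1 + 50 = 51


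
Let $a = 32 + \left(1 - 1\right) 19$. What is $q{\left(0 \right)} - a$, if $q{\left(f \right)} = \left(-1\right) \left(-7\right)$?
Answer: $-25$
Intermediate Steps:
$q{\left(f \right)} = 7$
$a = 32$ ($a = 32 + 0 \cdot 19 = 32 + 0 = 32$)
$q{\left(0 \right)} - a = 7 - 32 = -25$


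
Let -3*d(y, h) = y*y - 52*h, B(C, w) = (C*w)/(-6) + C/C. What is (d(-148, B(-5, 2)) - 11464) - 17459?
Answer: -325603/9 ≈ -36178.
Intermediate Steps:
B(C, w) = 1 - C*w/6 (B(C, w) = (C*w)*(-⅙) + 1 = -C*w/6 + 1 = 1 - C*w/6)
d(y, h) = -y²/3 + 52*h/3 (d(y, h) = -(y*y - 52*h)/3 = -(y² - 52*h)/3 = -y²/3 + 52*h/3)
(d(-148, B(-5, 2)) - 11464) - 17459 = ((-⅓*(-148)² + 52*(1 - ⅙*(-5)*2)/3) - 11464) - 17459 = ((-⅓*21904 + 52*(1 + 5/3)/3) - 11464) - 17459 = ((-21904/3 + (52/3)*(8/3)) - 11464) - 17459 = ((-21904/3 + 416/9) - 11464) - 17459 = (-65296/9 - 11464) - 17459 = -168472/9 - 17459 = -325603/9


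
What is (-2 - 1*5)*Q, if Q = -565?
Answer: 3955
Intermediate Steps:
(-2 - 1*5)*Q = (-2 - 1*5)*(-565) = (-2 - 5)*(-565) = -7*(-565) = 3955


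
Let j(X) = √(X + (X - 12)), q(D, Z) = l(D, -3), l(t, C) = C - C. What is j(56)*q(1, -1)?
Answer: 0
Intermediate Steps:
l(t, C) = 0
q(D, Z) = 0
j(X) = √(-12 + 2*X) (j(X) = √(X + (-12 + X)) = √(-12 + 2*X))
j(56)*q(1, -1) = √(-12 + 2*56)*0 = √(-12 + 112)*0 = √100*0 = 10*0 = 0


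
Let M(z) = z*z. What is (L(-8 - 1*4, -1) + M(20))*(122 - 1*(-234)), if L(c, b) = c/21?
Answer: 995376/7 ≈ 1.4220e+5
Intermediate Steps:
L(c, b) = c/21 (L(c, b) = c*(1/21) = c/21)
M(z) = z²
(L(-8 - 1*4, -1) + M(20))*(122 - 1*(-234)) = ((-8 - 1*4)/21 + 20²)*(122 - 1*(-234)) = ((-8 - 4)/21 + 400)*(122 + 234) = ((1/21)*(-12) + 400)*356 = (-4/7 + 400)*356 = (2796/7)*356 = 995376/7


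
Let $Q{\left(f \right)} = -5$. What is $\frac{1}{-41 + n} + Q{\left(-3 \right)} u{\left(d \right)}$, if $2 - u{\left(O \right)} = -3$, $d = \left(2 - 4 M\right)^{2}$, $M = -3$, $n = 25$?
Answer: $- \frac{401}{16} \approx -25.063$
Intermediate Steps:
$d = 196$ ($d = \left(2 - -12\right)^{2} = \left(2 + 12\right)^{2} = 14^{2} = 196$)
$u{\left(O \right)} = 5$ ($u{\left(O \right)} = 2 - -3 = 2 + 3 = 5$)
$\frac{1}{-41 + n} + Q{\left(-3 \right)} u{\left(d \right)} = \frac{1}{-41 + 25} - 25 = \frac{1}{-16} - 25 = - \frac{1}{16} - 25 = - \frac{401}{16}$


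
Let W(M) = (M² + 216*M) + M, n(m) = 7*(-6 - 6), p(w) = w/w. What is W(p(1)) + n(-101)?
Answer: 134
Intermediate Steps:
p(w) = 1
n(m) = -84 (n(m) = 7*(-12) = -84)
W(M) = M² + 217*M
W(p(1)) + n(-101) = 1*(217 + 1) - 84 = 1*218 - 84 = 218 - 84 = 134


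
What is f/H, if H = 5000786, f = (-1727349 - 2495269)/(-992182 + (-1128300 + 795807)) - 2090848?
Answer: -197834989413/473172585325 ≈ -0.41810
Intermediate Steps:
f = -2769689851782/1324675 (f = -4222618/(-992182 - 332493) - 2090848 = -4222618/(-1324675) - 2090848 = -4222618*(-1/1324675) - 2090848 = 4222618/1324675 - 2090848 = -2769689851782/1324675 ≈ -2.0908e+6)
f/H = -2769689851782/1324675/5000786 = -2769689851782/1324675*1/5000786 = -197834989413/473172585325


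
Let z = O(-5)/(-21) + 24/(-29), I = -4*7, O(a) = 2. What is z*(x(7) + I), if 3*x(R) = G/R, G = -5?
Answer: 333266/12789 ≈ 26.059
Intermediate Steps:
I = -28
x(R) = -5/(3*R) (x(R) = (-5/R)/3 = -5/(3*R))
z = -562/609 (z = 2/(-21) + 24/(-29) = 2*(-1/21) + 24*(-1/29) = -2/21 - 24/29 = -562/609 ≈ -0.92282)
z*(x(7) + I) = -562*(-5/3/7 - 28)/609 = -562*(-5/3*⅐ - 28)/609 = -562*(-5/21 - 28)/609 = -562/609*(-593/21) = 333266/12789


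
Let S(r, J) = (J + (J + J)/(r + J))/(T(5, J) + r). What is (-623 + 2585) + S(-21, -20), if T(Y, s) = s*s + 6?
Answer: 6193878/3157 ≈ 1962.0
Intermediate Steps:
T(Y, s) = 6 + s**2 (T(Y, s) = s**2 + 6 = 6 + s**2)
S(r, J) = (J + 2*J/(J + r))/(6 + r + J**2) (S(r, J) = (J + (J + J)/(r + J))/((6 + J**2) + r) = (J + (2*J)/(J + r))/(6 + r + J**2) = (J + 2*J/(J + r))/(6 + r + J**2))
(-623 + 2585) + S(-21, -20) = (-623 + 2585) - 20*(2 - 20 - 21)/((-21)**2 - 20*(-21) - 20*(6 + (-20)**2) - 21*(6 + (-20)**2)) = 1962 - 20*(-39)/(441 + 420 - 20*(6 + 400) - 21*(6 + 400)) = 1962 - 20*(-39)/(441 + 420 - 20*406 - 21*406) = 1962 - 20*(-39)/(441 + 420 - 8120 - 8526) = 1962 - 20*(-39)/(-15785) = 1962 - 20*(-1/15785)*(-39) = 1962 - 156/3157 = 6193878/3157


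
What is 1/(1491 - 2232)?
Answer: -1/741 ≈ -0.0013495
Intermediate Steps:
1/(1491 - 2232) = 1/(-741) = -1/741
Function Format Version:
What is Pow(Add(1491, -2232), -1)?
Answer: Rational(-1, 741) ≈ -0.0013495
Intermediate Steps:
Pow(Add(1491, -2232), -1) = Pow(-741, -1) = Rational(-1, 741)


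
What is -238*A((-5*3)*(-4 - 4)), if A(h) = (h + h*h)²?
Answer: -50177635200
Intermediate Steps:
A(h) = (h + h²)²
-238*A((-5*3)*(-4 - 4)) = -238*((-5*3)*(-4 - 4))²*(1 + (-5*3)*(-4 - 4))² = -238*(-15*(-8))²*(1 - 15*(-8))² = -238*120²*(1 + 120)² = -3427200*121² = -3427200*14641 = -238*210830400 = -50177635200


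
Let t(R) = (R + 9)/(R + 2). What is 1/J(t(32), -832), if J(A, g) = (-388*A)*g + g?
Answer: 17/6603584 ≈ 2.5744e-6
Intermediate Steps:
t(R) = (9 + R)/(2 + R)
J(A, g) = g - 388*A*g (J(A, g) = -388*A*g + g = g - 388*A*g)
1/J(t(32), -832) = 1/(-832*(1 - 388*(9 + 32)/(2 + 32))) = 1/(-832*(1 - 388*41/34)) = 1/(-832*(1 - 7954/17)) = 1/(-832*(-7937/17)) = 1/(6603584/17) = 17/6603584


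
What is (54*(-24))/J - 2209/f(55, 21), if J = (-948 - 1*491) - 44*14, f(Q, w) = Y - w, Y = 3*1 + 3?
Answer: 303929/2055 ≈ 147.90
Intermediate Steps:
Y = 6 (Y = 3 + 3 = 6)
f(Q, w) = 6 - w
J = -2055 (J = (-948 - 491) - 616 = -1439 - 616 = -2055)
(54*(-24))/J - 2209/f(55, 21) = (54*(-24))/(-2055) - 2209/(6 - 1*21) = -1296*(-1/2055) - 2209/(6 - 21) = 432/685 - 2209/(-15) = 432/685 - 2209*(-1/15) = 432/685 + 2209/15 = 303929/2055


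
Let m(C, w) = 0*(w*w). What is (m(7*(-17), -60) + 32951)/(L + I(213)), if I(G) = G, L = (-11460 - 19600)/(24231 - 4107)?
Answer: 165776481/1063838 ≈ 155.83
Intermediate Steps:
L = -7765/5031 (L = -31060/20124 = -31060*1/20124 = -7765/5031 ≈ -1.5434)
m(C, w) = 0 (m(C, w) = 0*w² = 0)
(m(7*(-17), -60) + 32951)/(L + I(213)) = (0 + 32951)/(-7765/5031 + 213) = 32951/(1063838/5031) = 32951*(5031/1063838) = 165776481/1063838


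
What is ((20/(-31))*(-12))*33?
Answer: 7920/31 ≈ 255.48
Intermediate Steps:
((20/(-31))*(-12))*33 = ((20*(-1/31))*(-12))*33 = -20/31*(-12)*33 = (240/31)*33 = 7920/31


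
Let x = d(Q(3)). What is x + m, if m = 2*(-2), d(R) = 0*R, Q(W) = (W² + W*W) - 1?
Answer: -4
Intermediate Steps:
Q(W) = -1 + 2*W² (Q(W) = (W² + W²) - 1 = 2*W² - 1 = -1 + 2*W²)
d(R) = 0
x = 0
m = -4
x + m = 0 - 4 = -4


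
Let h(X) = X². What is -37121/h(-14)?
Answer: -5303/28 ≈ -189.39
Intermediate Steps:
-37121/h(-14) = -37121/((-14)²) = -37121/196 = -37121*1/196 = -5303/28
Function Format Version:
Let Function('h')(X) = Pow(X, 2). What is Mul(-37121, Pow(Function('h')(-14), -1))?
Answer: Rational(-5303, 28) ≈ -189.39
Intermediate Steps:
Mul(-37121, Pow(Function('h')(-14), -1)) = Mul(-37121, Pow(Pow(-14, 2), -1)) = Mul(-37121, Pow(196, -1)) = Mul(-37121, Rational(1, 196)) = Rational(-5303, 28)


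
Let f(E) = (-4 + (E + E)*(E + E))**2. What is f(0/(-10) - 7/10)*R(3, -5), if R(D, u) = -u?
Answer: 2601/125 ≈ 20.808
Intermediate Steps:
f(E) = (-4 + 4*E**2)**2 (f(E) = (-4 + (2*E)*(2*E))**2 = (-4 + 4*E**2)**2)
f(0/(-10) - 7/10)*R(3, -5) = (16*(-1 + (0/(-10) - 7/10)**2)**2)*(-1*(-5)) = (16*(-1 + (0*(-1/10) - 7*1/10)**2)**2)*5 = (16*(-1 + (0 - 7/10)**2)**2)*5 = (16*(-1 + (-7/10)**2)**2)*5 = (16*(-1 + 49/100)**2)*5 = (16*(-51/100)**2)*5 = (16*(2601/10000))*5 = (2601/625)*5 = 2601/125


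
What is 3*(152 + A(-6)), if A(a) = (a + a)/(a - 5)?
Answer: 5052/11 ≈ 459.27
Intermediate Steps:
A(a) = 2*a/(-5 + a) (A(a) = (2*a)/(-5 + a) = 2*a/(-5 + a))
3*(152 + A(-6)) = 3*(152 + 2*(-6)/(-5 - 6)) = 3*(152 + 2*(-6)/(-11)) = 3*(152 + 2*(-6)*(-1/11)) = 3*(152 + 12/11) = 3*(1684/11) = 5052/11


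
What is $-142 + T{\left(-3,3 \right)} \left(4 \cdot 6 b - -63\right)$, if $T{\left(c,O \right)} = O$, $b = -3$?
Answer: $-169$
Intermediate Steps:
$-142 + T{\left(-3,3 \right)} \left(4 \cdot 6 b - -63\right) = -142 + 3 \left(4 \cdot 6 \left(-3\right) - -63\right) = -142 + 3 \left(24 \left(-3\right) + 63\right) = -142 + 3 \left(-72 + 63\right) = -142 + 3 \left(-9\right) = -142 - 27 = -169$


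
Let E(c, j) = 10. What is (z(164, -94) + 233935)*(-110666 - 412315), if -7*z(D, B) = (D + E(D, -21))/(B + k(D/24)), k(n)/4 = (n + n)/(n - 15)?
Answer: -301821881595174/2467 ≈ -1.2234e+11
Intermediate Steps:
k(n) = 8*n/(-15 + n) (k(n) = 4*((n + n)/(n - 15)) = 4*((2*n)/(-15 + n)) = 4*(2*n/(-15 + n)) = 8*n/(-15 + n))
z(D, B) = -(10 + D)/(7*(B + D/(3*(-15 + D/24)))) (z(D, B) = -(D + 10)/(7*(B + 8*(D/24)/(-15 + D/24))) = -(10 + D)/(7*(B + 8*(D*(1/24))/(-15 + D*(1/24)))) = -(10 + D)/(7*(B + 8*(D/24)/(-15 + D/24))) = -(10 + D)/(7*(B + D/(3*(-15 + D/24)))))
(z(164, -94) + 233935)*(-110666 - 412315) = (-(-360 + 164)*(10 + 164)/(56*164 + 7*(-94)*(-360 + 164)) + 233935)*(-110666 - 412315) = (-1*(-196)*174/(9184 + 7*(-94)*(-196)) + 233935)*(-522981) = (-1*(-196)*174/(9184 + 128968) + 233935)*(-522981) = (-1*(-196)*174/138152 + 233935)*(-522981) = (-1*1/138152*(-196)*174 + 233935)*(-522981) = (609/2467 + 233935)*(-522981) = (577118254/2467)*(-522981) = -301821881595174/2467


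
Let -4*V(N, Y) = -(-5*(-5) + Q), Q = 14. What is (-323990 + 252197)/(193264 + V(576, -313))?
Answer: -287172/773095 ≈ -0.37146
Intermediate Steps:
V(N, Y) = 39/4 (V(N, Y) = -(-1)*(-5*(-5) + 14)/4 = -(-1)*(25 + 14)/4 = -(-1)*39/4 = -¼*(-39) = 39/4)
(-323990 + 252197)/(193264 + V(576, -313)) = (-323990 + 252197)/(193264 + 39/4) = -71793/773095/4 = -71793*4/773095 = -287172/773095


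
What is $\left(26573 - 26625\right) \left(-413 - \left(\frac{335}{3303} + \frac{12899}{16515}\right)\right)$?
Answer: $\frac{118477996}{5505} \approx 21522.0$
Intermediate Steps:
$\left(26573 - 26625\right) \left(-413 - \left(\frac{335}{3303} + \frac{12899}{16515}\right)\right) = - 52 \left(-413 - \frac{4858}{5505}\right) = \left(-52\right) \left(- \frac{2278423}{5505}\right) = \frac{118477996}{5505}$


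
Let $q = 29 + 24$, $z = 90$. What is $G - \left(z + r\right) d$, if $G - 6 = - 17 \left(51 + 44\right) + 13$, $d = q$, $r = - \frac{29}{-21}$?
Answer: $- \frac{135223}{21} \approx -6439.2$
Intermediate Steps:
$r = \frac{29}{21}$ ($r = \left(-29\right) \left(- \frac{1}{21}\right) = \frac{29}{21} \approx 1.381$)
$q = 53$
$d = 53$
$G = -1596$ ($G = 6 + \left(- 17 \left(51 + 44\right) + 13\right) = 6 + \left(\left(-17\right) 95 + 13\right) = 6 + \left(-1615 + 13\right) = 6 - 1602 = -1596$)
$G - \left(z + r\right) d = -1596 - \left(90 + \frac{29}{21}\right) 53 = -1596 - \frac{1919}{21} \cdot 53 = -1596 - \frac{101707}{21} = - \frac{135223}{21}$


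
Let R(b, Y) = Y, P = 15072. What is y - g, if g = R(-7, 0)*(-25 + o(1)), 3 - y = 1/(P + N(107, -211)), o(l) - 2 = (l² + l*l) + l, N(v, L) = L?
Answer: 44582/14861 ≈ 2.9999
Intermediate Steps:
o(l) = 2 + l + 2*l² (o(l) = 2 + ((l² + l*l) + l) = 2 + ((l² + l²) + l) = 2 + (2*l² + l) = 2 + (l + 2*l²) = 2 + l + 2*l²)
y = 44582/14861 (y = 3 - 1/(15072 - 211) = 3 - 1/14861 = 44582/14861 ≈ 2.9999)
g = 0 (g = 0*(-25 + (2 + 1 + 2*1²)) = 0*(-25 + (2 + 1 + 2*1)) = 0*(-25 + (2 + 1 + 2)) = 0*(-25 + 5) = 0*(-20) = 0)
y - g = 44582/14861 - 1*0 = 44582/14861 + 0 = 44582/14861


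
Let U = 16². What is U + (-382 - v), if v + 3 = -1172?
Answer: 1049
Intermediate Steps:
v = -1175 (v = -3 - 1172 = -1175)
U = 256
U + (-382 - v) = 256 + (-382 - 1*(-1175)) = 256 + (-382 + 1175) = 256 + 793 = 1049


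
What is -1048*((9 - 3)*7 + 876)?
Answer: -962064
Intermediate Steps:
-1048*((9 - 3)*7 + 876) = -1048*(6*7 + 876) = -1048*(42 + 876) = -1048*918 = -962064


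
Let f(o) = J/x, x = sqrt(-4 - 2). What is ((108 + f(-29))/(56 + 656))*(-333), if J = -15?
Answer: -8991/178 - 1665*I*sqrt(6)/1424 ≈ -50.511 - 2.864*I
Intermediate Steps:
x = I*sqrt(6) (x = sqrt(-6) = I*sqrt(6) ≈ 2.4495*I)
f(o) = 5*I*sqrt(6)/2 (f(o) = -15*(-I*sqrt(6)/6) = -(-5)*I*sqrt(6)/2 = 5*I*sqrt(6)/2)
((108 + f(-29))/(56 + 656))*(-333) = ((108 + 5*I*sqrt(6)/2)/(56 + 656))*(-333) = ((108 + 5*I*sqrt(6)/2)/712)*(-333) = ((108 + 5*I*sqrt(6)/2)*(1/712))*(-333) = (27/178 + 5*I*sqrt(6)/1424)*(-333) = -8991/178 - 1665*I*sqrt(6)/1424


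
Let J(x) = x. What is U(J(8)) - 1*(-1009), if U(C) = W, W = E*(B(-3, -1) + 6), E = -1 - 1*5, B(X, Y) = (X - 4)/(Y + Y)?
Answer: 952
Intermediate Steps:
B(X, Y) = (-4 + X)/(2*Y) (B(X, Y) = (-4 + X)/((2*Y)) = (-4 + X)*(1/(2*Y)) = (-4 + X)/(2*Y))
E = -6 (E = -1 - 5 = -6)
W = -57 (W = -6*((½)*(-4 - 3)/(-1) + 6) = -6*((½)*(-1)*(-7) + 6) = -6*(7/2 + 6) = -6*19/2 = -57)
U(C) = -57
U(J(8)) - 1*(-1009) = -57 - 1*(-1009) = -57 + 1009 = 952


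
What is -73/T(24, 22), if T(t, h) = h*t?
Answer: -73/528 ≈ -0.13826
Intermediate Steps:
-73/T(24, 22) = -73/(22*24) = -73/528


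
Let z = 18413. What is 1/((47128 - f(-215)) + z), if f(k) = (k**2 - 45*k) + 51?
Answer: 1/9590 ≈ 0.00010428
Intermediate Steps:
f(k) = 51 + k**2 - 45*k
1/((47128 - f(-215)) + z) = 1/((47128 - (51 + (-215)**2 - 45*(-215))) + 18413) = 1/((47128 - (51 + 46225 + 9675)) + 18413) = 1/((47128 - 1*55951) + 18413) = 1/((47128 - 55951) + 18413) = 1/(-8823 + 18413) = 1/9590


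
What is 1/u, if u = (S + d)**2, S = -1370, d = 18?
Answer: 1/1827904 ≈ 5.4707e-7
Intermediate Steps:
u = 1827904 (u = (-1370 + 18)**2 = (-1352)**2 = 1827904)
1/u = 1/1827904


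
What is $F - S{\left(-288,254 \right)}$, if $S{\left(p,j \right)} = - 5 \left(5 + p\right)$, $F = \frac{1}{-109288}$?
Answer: $- \frac{154642521}{109288} \approx -1415.0$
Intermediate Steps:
$F = - \frac{1}{109288} \approx -9.1501 \cdot 10^{-6}$
$S{\left(p,j \right)} = -25 - 5 p$
$F - S{\left(-288,254 \right)} = - \frac{1}{109288} - \left(-25 - -1440\right) = - \frac{1}{109288} - \left(-25 + 1440\right) = - \frac{1}{109288} - 1415 = - \frac{154642521}{109288}$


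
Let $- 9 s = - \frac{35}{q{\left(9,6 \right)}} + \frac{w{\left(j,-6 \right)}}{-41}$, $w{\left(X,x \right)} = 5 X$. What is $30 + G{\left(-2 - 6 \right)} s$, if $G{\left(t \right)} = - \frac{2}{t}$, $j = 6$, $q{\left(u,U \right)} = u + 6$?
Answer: $\frac{133217}{4428} \approx 30.085$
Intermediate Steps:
$q{\left(u,U \right)} = 6 + u$
$s = \frac{377}{1107}$ ($s = - \frac{- \frac{35}{6 + 9} + \frac{5 \cdot 6}{-41}}{9} = - \frac{- \frac{35}{15} + 30 \left(- \frac{1}{41}\right)}{9} = - \frac{\left(-35\right) \frac{1}{15} - \frac{30}{41}}{9} = - \frac{- \frac{7}{3} - \frac{30}{41}}{9} = \left(- \frac{1}{9}\right) \left(- \frac{377}{123}\right) = \frac{377}{1107} \approx 0.34056$)
$30 + G{\left(-2 - 6 \right)} s = 30 + - \frac{2}{-2 - 6} \cdot \frac{377}{1107} = 30 + - \frac{2}{-8} \cdot \frac{377}{1107} = 30 + \left(-2\right) \left(- \frac{1}{8}\right) \frac{377}{1107} = 30 + \frac{1}{4} \cdot \frac{377}{1107} = 30 + \frac{377}{4428} = \frac{133217}{4428}$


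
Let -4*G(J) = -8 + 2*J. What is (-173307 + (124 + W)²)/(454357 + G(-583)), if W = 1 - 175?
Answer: -341614/909301 ≈ -0.37569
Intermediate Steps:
W = -174
G(J) = 2 - J/2 (G(J) = -(-8 + 2*J)/4 = 2 - J/2)
(-173307 + (124 + W)²)/(454357 + G(-583)) = (-173307 + (124 - 174)²)/(454357 + (2 - ½*(-583))) = (-173307 + (-50)²)/(454357 + (2 + 583/2)) = (-173307 + 2500)/(454357 + 587/2) = -170807/909301/2 = -170807*2/909301 = -341614/909301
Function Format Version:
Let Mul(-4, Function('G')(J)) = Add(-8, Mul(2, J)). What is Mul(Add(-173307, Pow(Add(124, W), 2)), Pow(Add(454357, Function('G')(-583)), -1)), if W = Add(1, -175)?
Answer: Rational(-341614, 909301) ≈ -0.37569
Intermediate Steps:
W = -174
Function('G')(J) = Add(2, Mul(Rational(-1, 2), J)) (Function('G')(J) = Mul(Rational(-1, 4), Add(-8, Mul(2, J))) = Add(2, Mul(Rational(-1, 2), J)))
Mul(Add(-173307, Pow(Add(124, W), 2)), Pow(Add(454357, Function('G')(-583)), -1)) = Mul(Add(-173307, Pow(Add(124, -174), 2)), Pow(Add(454357, Add(2, Mul(Rational(-1, 2), -583))), -1)) = Mul(Add(-173307, Pow(-50, 2)), Pow(Add(454357, Add(2, Rational(583, 2))), -1)) = Mul(Add(-173307, 2500), Pow(Add(454357, Rational(587, 2)), -1)) = Mul(-170807, Pow(Rational(909301, 2), -1)) = Mul(-170807, Rational(2, 909301)) = Rational(-341614, 909301)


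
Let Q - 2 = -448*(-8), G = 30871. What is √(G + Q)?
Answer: √34457 ≈ 185.63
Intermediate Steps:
Q = 3586 (Q = 2 - 448*(-8) = 2 + 3584 = 3586)
√(G + Q) = √(30871 + 3586) = √34457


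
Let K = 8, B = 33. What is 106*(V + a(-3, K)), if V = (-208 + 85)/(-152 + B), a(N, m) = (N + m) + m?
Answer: 177020/119 ≈ 1487.6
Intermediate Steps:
a(N, m) = N + 2*m
V = 123/119 (V = (-208 + 85)/(-152 + 33) = -123/(-119) = -123*(-1/119) = 123/119 ≈ 1.0336)
106*(V + a(-3, K)) = 106*(123/119 + (-3 + 2*8)) = 106*(123/119 + (-3 + 16)) = 106*(123/119 + 13) = 106*(1670/119) = 177020/119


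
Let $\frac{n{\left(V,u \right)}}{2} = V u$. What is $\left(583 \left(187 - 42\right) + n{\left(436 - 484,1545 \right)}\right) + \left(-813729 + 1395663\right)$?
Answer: $518149$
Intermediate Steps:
$n{\left(V,u \right)} = 2 V u$
$\left(583 \left(187 - 42\right) + n{\left(436 - 484,1545 \right)}\right) + \left(-813729 + 1395663\right) = \left(583 \left(187 - 42\right) + 2 \left(436 - 484\right) 1545\right) + \left(-813729 + 1395663\right) = \left(583 \cdot 145 + 2 \left(-48\right) 1545\right) + 581934 = \left(84535 - 148320\right) + 581934 = -63785 + 581934 = 518149$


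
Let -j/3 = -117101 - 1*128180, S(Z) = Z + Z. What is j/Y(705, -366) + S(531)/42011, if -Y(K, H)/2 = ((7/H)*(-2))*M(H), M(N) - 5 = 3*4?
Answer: -5657170297203/9998618 ≈ -5.6580e+5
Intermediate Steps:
S(Z) = 2*Z
M(N) = 17 (M(N) = 5 + 3*4 = 5 + 12 = 17)
Y(K, H) = 476/H (Y(K, H) = -2*(7/H)*(-2)*17 = -2*(-14/H)*17 = -(-476)/H = 476/H)
j = 735843 (j = -3*(-117101 - 1*128180) = -3*(-117101 - 128180) = -3*(-245281) = 735843)
j/Y(705, -366) + S(531)/42011 = 735843/((476/(-366))) + (2*531)/42011 = 735843/((476*(-1/366))) + 1062*(1/42011) = 735843/(-238/183) + 1062/42011 = 735843*(-183/238) + 1062/42011 = -134659269/238 + 1062/42011 = -5657170297203/9998618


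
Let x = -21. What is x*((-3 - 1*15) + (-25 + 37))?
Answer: 126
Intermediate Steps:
x*((-3 - 1*15) + (-25 + 37)) = -21*((-3 - 1*15) + (-25 + 37)) = -21*((-3 - 15) + 12) = -21*(-18 + 12) = -21*(-6) = 126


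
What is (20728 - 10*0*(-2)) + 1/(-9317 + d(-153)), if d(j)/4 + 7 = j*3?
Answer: 231759767/11181 ≈ 20728.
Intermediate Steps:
d(j) = -28 + 12*j (d(j) = -28 + 4*(j*3) = -28 + 4*(3*j) = -28 + 12*j)
(20728 - 10*0*(-2)) + 1/(-9317 + d(-153)) = (20728 - 10*0*(-2)) + 1/(-9317 + (-28 + 12*(-153))) = (20728 + 0*(-2)) + 1/(-9317 + (-28 - 1836)) = (20728 + 0) + 1/(-9317 - 1864) = 20728 + 1/(-11181) = 20728 - 1/11181 = 231759767/11181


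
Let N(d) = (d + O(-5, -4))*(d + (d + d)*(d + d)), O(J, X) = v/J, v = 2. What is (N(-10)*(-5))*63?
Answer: 1277640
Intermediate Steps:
O(J, X) = 2/J
N(d) = (-⅖ + d)*(d + 4*d²) (N(d) = (d + 2/(-5))*(d + (d + d)*(d + d)) = (d + 2*(-⅕))*(d + (2*d)*(2*d)) = (d - ⅖)*(d + 4*d²) = (-⅖ + d)*(d + 4*d²))
(N(-10)*(-5))*63 = (((⅕)*(-10)*(-2 - 3*(-10) + 20*(-10)²))*(-5))*63 = (((⅕)*(-10)*(-2 + 30 + 20*100))*(-5))*63 = (((⅕)*(-10)*(-2 + 30 + 2000))*(-5))*63 = (((⅕)*(-10)*2028)*(-5))*63 = -4056*(-5)*63 = 20280*63 = 1277640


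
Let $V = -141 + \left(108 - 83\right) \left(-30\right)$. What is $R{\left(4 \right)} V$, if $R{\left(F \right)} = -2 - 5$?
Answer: $6237$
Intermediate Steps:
$R{\left(F \right)} = -7$
$V = -891$ ($V = -141 + \left(108 - 83\right) \left(-30\right) = -141 + 25 \left(-30\right) = -141 - 750 = -891$)
$R{\left(4 \right)} V = \left(-7\right) \left(-891\right) = 6237$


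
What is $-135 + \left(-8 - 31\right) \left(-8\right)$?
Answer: $177$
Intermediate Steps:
$-135 + \left(-8 - 31\right) \left(-8\right) = -135 - -312 = -135 + 312 = 177$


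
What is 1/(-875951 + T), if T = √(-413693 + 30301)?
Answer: -875951/767290537793 - 4*I*√23962/767290537793 ≈ -1.1416e-6 - 8.0698e-10*I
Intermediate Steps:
T = 4*I*√23962 (T = √(-383392) = 4*I*√23962 ≈ 619.19*I)
1/(-875951 + T) = 1/(-875951 + 4*I*√23962)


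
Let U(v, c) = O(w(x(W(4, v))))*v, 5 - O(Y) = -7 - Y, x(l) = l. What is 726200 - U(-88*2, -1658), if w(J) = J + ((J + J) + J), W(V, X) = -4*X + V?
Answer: 1226744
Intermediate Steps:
W(V, X) = V - 4*X
w(J) = 4*J (w(J) = J + (2*J + J) = J + 3*J = 4*J)
O(Y) = 12 + Y (O(Y) = 5 - (-7 - Y) = 5 + (7 + Y) = 12 + Y)
U(v, c) = v*(28 - 16*v) (U(v, c) = (12 + 4*(4 - 4*v))*v = (12 + (16 - 16*v))*v = (28 - 16*v)*v = v*(28 - 16*v))
726200 - U(-88*2, -1658) = 726200 - 4*(-88*2)*(7 - (-352)*2) = 726200 - 4*(-176)*(7 - 4*(-176)) = 726200 - 4*(-176)*(7 + 704) = 726200 - 4*(-176)*711 = 726200 - 1*(-500544) = 726200 + 500544 = 1226744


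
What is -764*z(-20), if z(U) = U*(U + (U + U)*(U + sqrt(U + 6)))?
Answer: 11918400 - 611200*I*sqrt(14) ≈ 1.1918e+7 - 2.2869e+6*I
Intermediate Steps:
z(U) = U*(U + 2*U*(U + sqrt(6 + U))) (z(U) = U*(U + (2*U)*(U + sqrt(6 + U))) = U*(U + 2*U*(U + sqrt(6 + U))))
-764*z(-20) = -764*(-20)**2*(1 + 2*(-20) + 2*sqrt(6 - 20)) = -305600*(1 - 40 + 2*sqrt(-14)) = -305600*(1 - 40 + 2*(I*sqrt(14))) = -305600*(1 - 40 + 2*I*sqrt(14)) = -305600*(-39 + 2*I*sqrt(14)) = -764*(-15600 + 800*I*sqrt(14)) = 11918400 - 611200*I*sqrt(14)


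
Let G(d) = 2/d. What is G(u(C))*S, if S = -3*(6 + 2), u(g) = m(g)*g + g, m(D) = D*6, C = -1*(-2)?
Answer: -24/13 ≈ -1.8462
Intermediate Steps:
C = 2
m(D) = 6*D
u(g) = g + 6*g² (u(g) = (6*g)*g + g = 6*g² + g = g + 6*g²)
S = -24 (S = -3*8 = -24)
G(u(C))*S = (2/((2*(1 + 6*2))))*(-24) = (2/((2*(1 + 12))))*(-24) = (2/((2*13)))*(-24) = (2/26)*(-24) = (2*(1/26))*(-24) = (1/13)*(-24) = -24/13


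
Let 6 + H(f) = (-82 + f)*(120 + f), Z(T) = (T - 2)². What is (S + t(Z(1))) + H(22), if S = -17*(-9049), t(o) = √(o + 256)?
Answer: 145307 + √257 ≈ 1.4532e+5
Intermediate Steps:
Z(T) = (-2 + T)²
t(o) = √(256 + o)
H(f) = -6 + (-82 + f)*(120 + f)
S = 153833
(S + t(Z(1))) + H(22) = (153833 + √(256 + (-2 + 1)²)) + (-9846 + 22² + 38*22) = (153833 + √(256 + (-1)²)) + (-9846 + 484 + 836) = (153833 + √(256 + 1)) - 8526 = (153833 + √257) - 8526 = 145307 + √257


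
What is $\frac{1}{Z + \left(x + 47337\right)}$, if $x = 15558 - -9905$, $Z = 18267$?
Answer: $\frac{1}{91067} \approx 1.0981 \cdot 10^{-5}$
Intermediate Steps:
$x = 25463$ ($x = 15558 + 9905 = 25463$)
$\frac{1}{Z + \left(x + 47337\right)} = \frac{1}{18267 + \left(25463 + 47337\right)} = \frac{1}{18267 + 72800} = \frac{1}{91067}$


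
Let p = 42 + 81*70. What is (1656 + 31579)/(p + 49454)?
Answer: 33235/55166 ≈ 0.60245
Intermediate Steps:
p = 5712 (p = 42 + 5670 = 5712)
(1656 + 31579)/(p + 49454) = (1656 + 31579)/(5712 + 49454) = 33235/55166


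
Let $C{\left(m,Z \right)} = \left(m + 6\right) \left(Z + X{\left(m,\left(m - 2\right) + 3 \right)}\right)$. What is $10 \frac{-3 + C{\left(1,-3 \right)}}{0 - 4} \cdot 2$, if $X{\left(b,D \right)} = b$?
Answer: $85$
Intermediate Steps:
$C{\left(m,Z \right)} = \left(6 + m\right) \left(Z + m\right)$ ($C{\left(m,Z \right)} = \left(m + 6\right) \left(Z + m\right) = \left(6 + m\right) \left(Z + m\right)$)
$10 \frac{-3 + C{\left(1,-3 \right)}}{0 - 4} \cdot 2 = 10 \frac{-3 + \left(1^{2} + 6 \left(-3\right) + 6 \cdot 1 - 3\right)}{0 - 4} \cdot 2 = 10 \frac{-3 + \left(1 - 18 + 6 - 3\right)}{-4} \cdot 2 = 10 \left(-3 - 14\right) \left(- \frac{1}{4}\right) 2 = 10 \left(\left(-17\right) \left(- \frac{1}{4}\right)\right) 2 = 10 \cdot \frac{17}{4} \cdot 2 = \frac{85}{2} \cdot 2 = 85$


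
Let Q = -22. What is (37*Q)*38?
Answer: -30932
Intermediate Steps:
(37*Q)*38 = (37*(-22))*38 = -814*38 = -30932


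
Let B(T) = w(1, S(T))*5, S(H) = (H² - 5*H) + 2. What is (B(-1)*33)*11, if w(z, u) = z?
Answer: 1815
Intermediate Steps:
S(H) = 2 + H² - 5*H
B(T) = 5 (B(T) = 1*5 = 5)
(B(-1)*33)*11 = (5*33)*11 = 165*11 = 1815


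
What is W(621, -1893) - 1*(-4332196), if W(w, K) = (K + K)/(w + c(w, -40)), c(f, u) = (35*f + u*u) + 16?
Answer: 51925699363/11986 ≈ 4.3322e+6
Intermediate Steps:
c(f, u) = 16 + u**2 + 35*f (c(f, u) = (35*f + u**2) + 16 = (u**2 + 35*f) + 16 = 16 + u**2 + 35*f)
W(w, K) = 2*K/(1616 + 36*w) (W(w, K) = (K + K)/(w + (16 + (-40)**2 + 35*w)) = (2*K)/(w + (16 + 1600 + 35*w)) = (2*K)/(w + (1616 + 35*w)) = (2*K)/(1616 + 36*w) = 2*K/(1616 + 36*w))
W(621, -1893) - 1*(-4332196) = (1/2)*(-1893)/(404 + 9*621) - 1*(-4332196) = (1/2)*(-1893)/(404 + 5589) + 4332196 = (1/2)*(-1893)/5993 + 4332196 = (1/2)*(-1893)*(1/5993) + 4332196 = -1893/11986 + 4332196 = 51925699363/11986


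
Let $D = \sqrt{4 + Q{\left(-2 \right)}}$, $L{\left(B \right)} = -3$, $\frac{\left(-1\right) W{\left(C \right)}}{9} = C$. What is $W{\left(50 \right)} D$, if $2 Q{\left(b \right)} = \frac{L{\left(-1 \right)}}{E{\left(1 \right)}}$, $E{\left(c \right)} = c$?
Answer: $- 225 \sqrt{10} \approx -711.51$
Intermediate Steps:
$W{\left(C \right)} = - 9 C$
$Q{\left(b \right)} = - \frac{3}{2}$ ($Q{\left(b \right)} = \frac{\left(-3\right) 1^{-1}}{2} = \frac{\left(-3\right) 1}{2} = \frac{1}{2} \left(-3\right) = - \frac{3}{2}$)
$D = \frac{\sqrt{10}}{2}$ ($D = \sqrt{4 - \frac{3}{2}} = \sqrt{\frac{5}{2}} = \frac{\sqrt{10}}{2} \approx 1.5811$)
$W{\left(50 \right)} D = \left(-9\right) 50 \frac{\sqrt{10}}{2} = - 450 \frac{\sqrt{10}}{2} = - 225 \sqrt{10}$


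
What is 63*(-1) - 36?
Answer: -99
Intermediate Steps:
63*(-1) - 36 = -63 - 36 = -99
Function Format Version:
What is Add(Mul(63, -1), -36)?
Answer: -99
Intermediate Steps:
Add(Mul(63, -1), -36) = Add(-63, -36) = -99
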